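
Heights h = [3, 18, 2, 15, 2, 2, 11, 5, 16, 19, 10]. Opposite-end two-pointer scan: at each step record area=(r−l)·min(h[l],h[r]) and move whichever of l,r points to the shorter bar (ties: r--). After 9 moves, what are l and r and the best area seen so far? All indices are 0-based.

l=8, r=9, best area=144

l=0 r=10: min(3,10)*10=30 best=30 *, l++
l=1 r=10: min(18,10)*9=90 best=90 *, r--
l=1 r=9: min(18,19)*8=144 best=144 *, l++
l=2 r=9: min(2,19)*7=14 best=144, l++
l=3 r=9: min(15,19)*6=90 best=144, l++
l=4 r=9: min(2,19)*5=10 best=144, l++
l=5 r=9: min(2,19)*4=8 best=144, l++
l=6 r=9: min(11,19)*3=33 best=144, l++
l=7 r=9: min(5,19)*2=10 best=144, l++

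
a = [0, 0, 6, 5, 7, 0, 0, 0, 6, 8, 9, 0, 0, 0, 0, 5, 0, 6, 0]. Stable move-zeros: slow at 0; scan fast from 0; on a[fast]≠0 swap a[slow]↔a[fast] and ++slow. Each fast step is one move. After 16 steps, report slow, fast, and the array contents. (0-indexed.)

slow=7, fast=16, a=[6, 5, 7, 6, 8, 9, 5, 0, 0, 0, 0, 0, 0, 0, 0, 0, 0, 6, 0]

(s=0,f=0) a[fast]=0 → fast++
(s=0,f=1) a[fast]=0 → fast++
(s=0,f=2) a[fast]=6≠0 swap→a[0]=6 → slow++,fast++
(s=1,f=3) a[fast]=5≠0 swap→a[1]=5 → slow++,fast++
(s=2,f=4) a[fast]=7≠0 swap→a[2]=7 → slow++,fast++
(s=3,f=5) a[fast]=0 → fast++
(s=3,f=6) a[fast]=0 → fast++
(s=3,f=7) a[fast]=0 → fast++
(s=3,f=8) a[fast]=6≠0 swap→a[3]=6 → slow++,fast++
(s=4,f=9) a[fast]=8≠0 swap→a[4]=8 → slow++,fast++
(s=5,f=10) a[fast]=9≠0 swap→a[5]=9 → slow++,fast++
(s=6,f=11) a[fast]=0 → fast++
(s=6,f=12) a[fast]=0 → fast++
(s=6,f=13) a[fast]=0 → fast++
(s=6,f=14) a[fast]=0 → fast++
(s=6,f=15) a[fast]=5≠0 swap→a[6]=5 → slow++,fast++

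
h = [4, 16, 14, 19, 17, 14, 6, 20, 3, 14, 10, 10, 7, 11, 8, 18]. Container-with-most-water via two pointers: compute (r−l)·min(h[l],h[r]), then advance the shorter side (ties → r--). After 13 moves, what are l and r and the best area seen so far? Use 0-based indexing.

l=0 r=15: min(4,18)*15=60 best=60 *, l++
l=1 r=15: min(16,18)*14=224 best=224 *, l++
l=2 r=15: min(14,18)*13=182 best=224, l++
l=3 r=15: min(19,18)*12=216 best=224, r--
l=3 r=14: min(19,8)*11=88 best=224, r--
l=3 r=13: min(19,11)*10=110 best=224, r--
l=3 r=12: min(19,7)*9=63 best=224, r--
l=3 r=11: min(19,10)*8=80 best=224, r--
l=3 r=10: min(19,10)*7=70 best=224, r--
l=3 r=9: min(19,14)*6=84 best=224, r--
l=3 r=8: min(19,3)*5=15 best=224, r--
l=3 r=7: min(19,20)*4=76 best=224, l++
l=4 r=7: min(17,20)*3=51 best=224, l++

l=5, r=7, best area=224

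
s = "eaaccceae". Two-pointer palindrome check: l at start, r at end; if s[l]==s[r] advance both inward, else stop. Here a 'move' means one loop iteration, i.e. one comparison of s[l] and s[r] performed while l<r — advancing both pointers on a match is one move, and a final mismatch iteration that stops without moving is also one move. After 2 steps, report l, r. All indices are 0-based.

[0,8] 'e'=='e' → l++,r--
[1,7] 'a'=='a' → l++,r--

l=2, r=6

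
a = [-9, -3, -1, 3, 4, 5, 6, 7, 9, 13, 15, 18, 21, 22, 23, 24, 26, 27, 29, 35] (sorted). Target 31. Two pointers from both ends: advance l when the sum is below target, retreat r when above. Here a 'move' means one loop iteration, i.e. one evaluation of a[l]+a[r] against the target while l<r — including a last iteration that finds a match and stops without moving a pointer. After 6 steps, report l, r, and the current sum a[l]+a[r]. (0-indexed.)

l=4, r=17, sum=31

l=0 r=19: -9+35=26 <31, l++
l=1 r=19: -3+35=32 >31, r--
l=1 r=18: -3+29=26 <31, l++
l=2 r=18: -1+29=28 <31, l++
l=3 r=18: 3+29=32 >31, r--
l=3 r=17: 3+27=30 <31, l++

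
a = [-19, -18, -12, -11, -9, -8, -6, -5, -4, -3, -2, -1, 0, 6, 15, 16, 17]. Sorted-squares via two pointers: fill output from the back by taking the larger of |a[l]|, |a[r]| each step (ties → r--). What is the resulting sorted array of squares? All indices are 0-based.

[0, 1, 4, 9, 16, 25, 36, 36, 64, 81, 121, 144, 225, 256, 289, 324, 361]

l=0 r=16: |-19|>|17| out[16]=361, l++
l=1 r=16: |-18|>|17| out[15]=324, l++
l=2 r=16: |-12|<=|17| out[14]=289, r--
l=2 r=15: |-12|<=|16| out[13]=256, r--
l=2 r=14: |-12|<=|15| out[12]=225, r--
l=2 r=13: |-12|>|6| out[11]=144, l++
l=3 r=13: |-11|>|6| out[10]=121, l++
l=4 r=13: |-9|>|6| out[9]=81, l++
l=5 r=13: |-8|>|6| out[8]=64, l++
l=6 r=13: |-6|<=|6| out[7]=36, r--
l=6 r=12: |-6|>|0| out[6]=36, l++
l=7 r=12: |-5|>|0| out[5]=25, l++
l=8 r=12: |-4|>|0| out[4]=16, l++
l=9 r=12: |-3|>|0| out[3]=9, l++
l=10 r=12: |-2|>|0| out[2]=4, l++
l=11 r=12: |-1|>|0| out[1]=1, l++
l=12 r=12: |0|<=|0| out[0]=0, r--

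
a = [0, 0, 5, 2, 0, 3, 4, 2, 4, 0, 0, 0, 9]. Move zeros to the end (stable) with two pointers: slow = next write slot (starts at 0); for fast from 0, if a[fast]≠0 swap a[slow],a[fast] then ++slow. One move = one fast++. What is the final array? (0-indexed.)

[5, 2, 3, 4, 2, 4, 9, 0, 0, 0, 0, 0, 0]

slow=0 fast=0: a[fast]=0, fast++
slow=0 fast=1: a[fast]=0, fast++
slow=0 fast=2: a[fast]=5≠0 swap→a[0]=5, slow++,fast++
slow=1 fast=3: a[fast]=2≠0 swap→a[1]=2, slow++,fast++
slow=2 fast=4: a[fast]=0, fast++
slow=2 fast=5: a[fast]=3≠0 swap→a[2]=3, slow++,fast++
slow=3 fast=6: a[fast]=4≠0 swap→a[3]=4, slow++,fast++
slow=4 fast=7: a[fast]=2≠0 swap→a[4]=2, slow++,fast++
slow=5 fast=8: a[fast]=4≠0 swap→a[5]=4, slow++,fast++
slow=6 fast=9: a[fast]=0, fast++
slow=6 fast=10: a[fast]=0, fast++
slow=6 fast=11: a[fast]=0, fast++
slow=6 fast=12: a[fast]=9≠0 swap→a[6]=9, slow++,fast++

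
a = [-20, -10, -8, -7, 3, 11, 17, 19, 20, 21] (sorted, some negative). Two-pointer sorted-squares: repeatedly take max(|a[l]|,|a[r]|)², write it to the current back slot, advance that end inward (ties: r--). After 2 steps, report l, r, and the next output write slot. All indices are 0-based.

l=0, r=7, next write slot=7

l=0 r=9: |-20|<=|21| out[9]=441, r--
l=0 r=8: |-20|<=|20| out[8]=400, r--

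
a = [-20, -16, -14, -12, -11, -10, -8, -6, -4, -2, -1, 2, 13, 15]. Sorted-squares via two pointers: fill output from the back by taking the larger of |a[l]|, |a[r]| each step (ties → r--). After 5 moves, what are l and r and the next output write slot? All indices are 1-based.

l=1 r=14: |-20|>|15| out[14]=400, l++
l=2 r=14: |-16|>|15| out[13]=256, l++
l=3 r=14: |-14|<=|15| out[12]=225, r--
l=3 r=13: |-14|>|13| out[11]=196, l++
l=4 r=13: |-12|<=|13| out[10]=169, r--

l=4, r=12, next write slot=9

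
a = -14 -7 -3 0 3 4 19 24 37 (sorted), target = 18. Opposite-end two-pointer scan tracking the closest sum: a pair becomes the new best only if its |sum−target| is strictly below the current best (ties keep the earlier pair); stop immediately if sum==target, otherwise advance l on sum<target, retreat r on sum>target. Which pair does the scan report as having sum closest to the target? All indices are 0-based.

pair (-7, 24) with sum 17 (|Δ|=1)

l=0 r=8: -14+37=23 d=5 *, r--
l=0 r=7: -14+24=10 d=8, l++
l=1 r=7: -7+24=17 d=1 *, l++
l=2 r=7: -3+24=21 d=3, r--
l=2 r=6: -3+19=16 d=2, l++
l=3 r=6: 0+19=19 d=1, r--
l=3 r=5: 0+4=4 d=14, l++
l=4 r=5: 3+4=7 d=11, l++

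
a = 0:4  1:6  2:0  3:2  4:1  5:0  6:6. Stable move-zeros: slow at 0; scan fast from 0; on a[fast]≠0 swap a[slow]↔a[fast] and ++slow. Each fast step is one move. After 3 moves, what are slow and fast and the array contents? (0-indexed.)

slow=0 fast=0: a[fast]=4≠0 swap→a[0]=4, slow++,fast++
slow=1 fast=1: a[fast]=6≠0 swap→a[1]=6, slow++,fast++
slow=2 fast=2: a[fast]=0, fast++

slow=2, fast=3, a=[4, 6, 0, 2, 1, 0, 6]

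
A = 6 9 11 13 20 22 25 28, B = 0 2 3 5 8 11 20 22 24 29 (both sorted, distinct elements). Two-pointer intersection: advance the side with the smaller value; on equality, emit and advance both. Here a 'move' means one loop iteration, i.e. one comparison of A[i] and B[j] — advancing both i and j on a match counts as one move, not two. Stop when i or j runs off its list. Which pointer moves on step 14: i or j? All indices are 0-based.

[i=0,j=0] 6>0 → j++
[i=0,j=1] 6>2 → j++
[i=0,j=2] 6>3 → j++
[i=0,j=3] 6>5 → j++
[i=0,j=4] 6<8 → i++
[i=1,j=4] 9>8 → j++
[i=1,j=5] 9<11 → i++
[i=2,j=5] 11==11 emit → i++,j++
[i=3,j=6] 13<20 → i++
[i=4,j=6] 20==20 emit → i++,j++
[i=5,j=7] 22==22 emit → i++,j++
[i=6,j=8] 25>24 → j++
[i=6,j=9] 25<29 → i++
[i=7,j=9] 28<29 → i++

i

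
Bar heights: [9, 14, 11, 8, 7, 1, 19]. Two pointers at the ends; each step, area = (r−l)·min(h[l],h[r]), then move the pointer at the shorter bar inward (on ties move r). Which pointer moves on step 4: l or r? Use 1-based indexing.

[1,7] min(9,19)*6=54 best=54 * → l++
[2,7] min(14,19)*5=70 best=70 * → l++
[3,7] min(11,19)*4=44 best=70 → l++
[4,7] min(8,19)*3=24 best=70 → l++

l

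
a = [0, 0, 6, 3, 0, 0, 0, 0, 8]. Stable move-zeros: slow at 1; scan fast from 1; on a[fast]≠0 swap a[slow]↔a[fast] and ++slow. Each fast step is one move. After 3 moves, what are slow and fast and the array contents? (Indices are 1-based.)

slow=2, fast=4, a=[6, 0, 0, 3, 0, 0, 0, 0, 8]

(s=1,f=1) a[fast]=0 → fast++
(s=1,f=2) a[fast]=0 → fast++
(s=1,f=3) a[fast]=6≠0 swap→a[1]=6 → slow++,fast++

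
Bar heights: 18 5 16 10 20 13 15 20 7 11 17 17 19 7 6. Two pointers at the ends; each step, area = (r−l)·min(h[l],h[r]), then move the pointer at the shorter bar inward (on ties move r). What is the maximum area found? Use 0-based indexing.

l=0 r=14: min(18,6)*14=84 best=84 *, r--
l=0 r=13: min(18,7)*13=91 best=91 *, r--
l=0 r=12: min(18,19)*12=216 best=216 *, l++
l=1 r=12: min(5,19)*11=55 best=216, l++
l=2 r=12: min(16,19)*10=160 best=216, l++
l=3 r=12: min(10,19)*9=90 best=216, l++
l=4 r=12: min(20,19)*8=152 best=216, r--
l=4 r=11: min(20,17)*7=119 best=216, r--
l=4 r=10: min(20,17)*6=102 best=216, r--
l=4 r=9: min(20,11)*5=55 best=216, r--
l=4 r=8: min(20,7)*4=28 best=216, r--
l=4 r=7: min(20,20)*3=60 best=216, r--
l=4 r=6: min(20,15)*2=30 best=216, r--
l=4 r=5: min(20,13)*1=13 best=216, r--

max area = 216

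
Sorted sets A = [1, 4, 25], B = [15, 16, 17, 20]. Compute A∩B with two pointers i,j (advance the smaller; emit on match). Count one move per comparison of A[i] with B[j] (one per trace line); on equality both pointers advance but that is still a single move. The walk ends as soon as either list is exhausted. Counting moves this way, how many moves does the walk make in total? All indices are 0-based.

6 moves

i=0 j=0: 1<15, i++
i=1 j=0: 4<15, i++
i=2 j=0: 25>15, j++
i=2 j=1: 25>16, j++
i=2 j=2: 25>17, j++
i=2 j=3: 25>20, j++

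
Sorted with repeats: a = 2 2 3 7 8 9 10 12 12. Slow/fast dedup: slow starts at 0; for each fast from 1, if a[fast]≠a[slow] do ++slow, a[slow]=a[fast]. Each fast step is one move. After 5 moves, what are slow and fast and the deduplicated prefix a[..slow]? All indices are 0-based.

slow=0 fast=1: a[fast]=2=a[slow] dup, fast++
slow=0 fast=2: a[fast]=3≠a[slow]=2 write a[1]=3, slow++,fast++
slow=1 fast=3: a[fast]=7≠a[slow]=3 write a[2]=7, slow++,fast++
slow=2 fast=4: a[fast]=8≠a[slow]=7 write a[3]=8, slow++,fast++
slow=3 fast=5: a[fast]=9≠a[slow]=8 write a[4]=9, slow++,fast++

slow=4, fast=6, prefix=[2, 3, 7, 8, 9]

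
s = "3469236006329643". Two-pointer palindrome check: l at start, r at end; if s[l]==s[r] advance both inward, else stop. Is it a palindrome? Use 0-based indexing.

l=0 r=15: '3'=='3', l++,r--
l=1 r=14: '4'=='4', l++,r--
l=2 r=13: '6'=='6', l++,r--
l=3 r=12: '9'=='9', l++,r--
l=4 r=11: '2'=='2', l++,r--
l=5 r=10: '3'=='3', l++,r--
l=6 r=9: '6'=='6', l++,r--
l=7 r=8: '0'=='0', l++,r--

palindrome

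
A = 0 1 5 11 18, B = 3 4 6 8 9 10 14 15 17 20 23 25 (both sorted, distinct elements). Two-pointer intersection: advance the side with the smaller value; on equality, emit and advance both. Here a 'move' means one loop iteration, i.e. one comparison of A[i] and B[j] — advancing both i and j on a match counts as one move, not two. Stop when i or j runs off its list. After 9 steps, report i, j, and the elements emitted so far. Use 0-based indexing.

i=0 j=0: 0<3, i++
i=1 j=0: 1<3, i++
i=2 j=0: 5>3, j++
i=2 j=1: 5>4, j++
i=2 j=2: 5<6, i++
i=3 j=2: 11>6, j++
i=3 j=3: 11>8, j++
i=3 j=4: 11>9, j++
i=3 j=5: 11>10, j++

i=3, j=6, emitted=[]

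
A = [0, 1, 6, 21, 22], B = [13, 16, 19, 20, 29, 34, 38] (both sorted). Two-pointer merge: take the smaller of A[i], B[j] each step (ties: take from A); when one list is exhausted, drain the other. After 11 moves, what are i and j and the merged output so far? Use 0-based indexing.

i=5, j=6, merged so far=[0, 1, 6, 13, 16, 19, 20, 21, 22, 29, 34]

i=0 j=0: A[i]=0<=B[j]=13 take 0, i++
i=1 j=0: A[i]=1<=B[j]=13 take 1, i++
i=2 j=0: A[i]=6<=B[j]=13 take 6, i++
i=3 j=0: A[i]=21>B[j]=13 take 13, j++
i=3 j=1: A[i]=21>B[j]=16 take 16, j++
i=3 j=2: A[i]=21>B[j]=19 take 19, j++
i=3 j=3: A[i]=21>B[j]=20 take 20, j++
i=3 j=4: A[i]=21<=B[j]=29 take 21, i++
i=4 j=4: A[i]=22<=B[j]=29 take 22, i++
i=5 j=4: A done, take B[j]=29, j++
i=5 j=5: A done, take B[j]=34, j++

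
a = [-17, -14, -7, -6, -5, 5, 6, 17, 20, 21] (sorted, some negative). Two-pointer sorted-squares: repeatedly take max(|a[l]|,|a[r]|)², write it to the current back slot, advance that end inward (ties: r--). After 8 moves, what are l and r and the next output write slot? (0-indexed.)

l=4, r=5, next write slot=1

[0,9] |-17|<=|21| out[9]=441 → r--
[0,8] |-17|<=|20| out[8]=400 → r--
[0,7] |-17|<=|17| out[7]=289 → r--
[0,6] |-17|>|6| out[6]=289 → l++
[1,6] |-14|>|6| out[5]=196 → l++
[2,6] |-7|>|6| out[4]=49 → l++
[3,6] |-6|<=|6| out[3]=36 → r--
[3,5] |-6|>|5| out[2]=36 → l++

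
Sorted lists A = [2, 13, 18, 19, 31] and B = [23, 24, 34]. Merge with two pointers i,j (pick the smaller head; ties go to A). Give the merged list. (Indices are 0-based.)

[2, 13, 18, 19, 23, 24, 31, 34]

[i=0,j=0] A[i]=2<=B[j]=23 take 2 → i++
[i=1,j=0] A[i]=13<=B[j]=23 take 13 → i++
[i=2,j=0] A[i]=18<=B[j]=23 take 18 → i++
[i=3,j=0] A[i]=19<=B[j]=23 take 19 → i++
[i=4,j=0] A[i]=31>B[j]=23 take 23 → j++
[i=4,j=1] A[i]=31>B[j]=24 take 24 → j++
[i=4,j=2] A[i]=31<=B[j]=34 take 31 → i++
[i=5,j=2] A done, take B[j]=34 → j++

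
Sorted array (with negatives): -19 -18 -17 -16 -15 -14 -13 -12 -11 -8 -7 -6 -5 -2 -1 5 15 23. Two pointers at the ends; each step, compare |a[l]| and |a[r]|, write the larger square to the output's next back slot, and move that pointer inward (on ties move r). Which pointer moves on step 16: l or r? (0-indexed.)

[0,17] |-19|<=|23| out[17]=529 → r--
[0,16] |-19|>|15| out[16]=361 → l++
[1,16] |-18|>|15| out[15]=324 → l++
[2,16] |-17|>|15| out[14]=289 → l++
[3,16] |-16|>|15| out[13]=256 → l++
[4,16] |-15|<=|15| out[12]=225 → r--
[4,15] |-15|>|5| out[11]=225 → l++
[5,15] |-14|>|5| out[10]=196 → l++
[6,15] |-13|>|5| out[9]=169 → l++
[7,15] |-12|>|5| out[8]=144 → l++
[8,15] |-11|>|5| out[7]=121 → l++
[9,15] |-8|>|5| out[6]=64 → l++
[10,15] |-7|>|5| out[5]=49 → l++
[11,15] |-6|>|5| out[4]=36 → l++
[12,15] |-5|<=|5| out[3]=25 → r--
[12,14] |-5|>|-1| out[2]=25 → l++

l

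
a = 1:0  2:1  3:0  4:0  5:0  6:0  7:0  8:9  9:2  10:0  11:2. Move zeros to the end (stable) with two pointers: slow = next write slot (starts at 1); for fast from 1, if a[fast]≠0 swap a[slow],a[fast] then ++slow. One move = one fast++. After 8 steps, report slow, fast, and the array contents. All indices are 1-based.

slow=3, fast=9, a=[1, 9, 0, 0, 0, 0, 0, 0, 2, 0, 2]

(s=1,f=1) a[fast]=0 → fast++
(s=1,f=2) a[fast]=1≠0 swap→a[1]=1 → slow++,fast++
(s=2,f=3) a[fast]=0 → fast++
(s=2,f=4) a[fast]=0 → fast++
(s=2,f=5) a[fast]=0 → fast++
(s=2,f=6) a[fast]=0 → fast++
(s=2,f=7) a[fast]=0 → fast++
(s=2,f=8) a[fast]=9≠0 swap→a[2]=9 → slow++,fast++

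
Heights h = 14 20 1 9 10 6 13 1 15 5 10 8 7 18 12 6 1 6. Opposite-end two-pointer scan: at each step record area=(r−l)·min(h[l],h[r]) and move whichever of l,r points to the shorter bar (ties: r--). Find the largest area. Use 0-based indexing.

l=0 r=17: min(14,6)*17=102 best=102 *, r--
l=0 r=16: min(14,1)*16=16 best=102, r--
l=0 r=15: min(14,6)*15=90 best=102, r--
l=0 r=14: min(14,12)*14=168 best=168 *, r--
l=0 r=13: min(14,18)*13=182 best=182 *, l++
l=1 r=13: min(20,18)*12=216 best=216 *, r--
l=1 r=12: min(20,7)*11=77 best=216, r--
l=1 r=11: min(20,8)*10=80 best=216, r--
l=1 r=10: min(20,10)*9=90 best=216, r--
l=1 r=9: min(20,5)*8=40 best=216, r--
l=1 r=8: min(20,15)*7=105 best=216, r--
l=1 r=7: min(20,1)*6=6 best=216, r--
l=1 r=6: min(20,13)*5=65 best=216, r--
l=1 r=5: min(20,6)*4=24 best=216, r--
l=1 r=4: min(20,10)*3=30 best=216, r--
l=1 r=3: min(20,9)*2=18 best=216, r--
l=1 r=2: min(20,1)*1=1 best=216, r--

max area = 216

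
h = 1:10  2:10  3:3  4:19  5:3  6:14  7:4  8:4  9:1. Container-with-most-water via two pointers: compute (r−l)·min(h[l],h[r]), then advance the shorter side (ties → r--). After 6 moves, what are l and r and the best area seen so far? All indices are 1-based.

l=4, r=6, best area=50

[1,9] min(10,1)*8=8 best=8 * → r--
[1,8] min(10,4)*7=28 best=28 * → r--
[1,7] min(10,4)*6=24 best=28 → r--
[1,6] min(10,14)*5=50 best=50 * → l++
[2,6] min(10,14)*4=40 best=50 → l++
[3,6] min(3,14)*3=9 best=50 → l++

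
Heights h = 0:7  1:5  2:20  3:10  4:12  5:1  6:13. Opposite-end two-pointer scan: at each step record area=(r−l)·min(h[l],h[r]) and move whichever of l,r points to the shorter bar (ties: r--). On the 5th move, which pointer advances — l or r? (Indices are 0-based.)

l=0 r=6: min(7,13)*6=42 best=42 *, l++
l=1 r=6: min(5,13)*5=25 best=42, l++
l=2 r=6: min(20,13)*4=52 best=52 *, r--
l=2 r=5: min(20,1)*3=3 best=52, r--
l=2 r=4: min(20,12)*2=24 best=52, r--

r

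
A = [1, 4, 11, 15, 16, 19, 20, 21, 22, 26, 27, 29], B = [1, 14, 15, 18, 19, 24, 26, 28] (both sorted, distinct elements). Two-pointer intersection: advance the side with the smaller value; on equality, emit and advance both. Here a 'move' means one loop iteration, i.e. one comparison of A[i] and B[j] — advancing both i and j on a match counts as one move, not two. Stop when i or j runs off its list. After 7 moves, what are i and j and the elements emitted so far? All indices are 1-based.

i=1 j=1: 1==1 emit, i++,j++
i=2 j=2: 4<14, i++
i=3 j=2: 11<14, i++
i=4 j=2: 15>14, j++
i=4 j=3: 15==15 emit, i++,j++
i=5 j=4: 16<18, i++
i=6 j=4: 19>18, j++

i=6, j=5, emitted=[1, 15]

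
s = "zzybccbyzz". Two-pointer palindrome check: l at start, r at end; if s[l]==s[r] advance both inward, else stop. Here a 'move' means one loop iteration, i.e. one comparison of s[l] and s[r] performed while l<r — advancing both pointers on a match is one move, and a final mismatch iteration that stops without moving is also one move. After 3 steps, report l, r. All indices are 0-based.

l=3, r=6

l=0 r=9: 'z'=='z', l++,r--
l=1 r=8: 'z'=='z', l++,r--
l=2 r=7: 'y'=='y', l++,r--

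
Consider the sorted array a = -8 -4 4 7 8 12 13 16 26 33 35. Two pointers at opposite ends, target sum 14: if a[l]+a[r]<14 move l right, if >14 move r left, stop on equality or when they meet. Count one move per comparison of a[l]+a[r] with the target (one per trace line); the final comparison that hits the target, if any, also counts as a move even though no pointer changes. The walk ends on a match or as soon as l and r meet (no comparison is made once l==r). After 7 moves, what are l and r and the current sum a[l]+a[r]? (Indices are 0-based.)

l=2, r=5, sum=16

[0,10] -8+35=27 >14 → r--
[0,9] -8+33=25 >14 → r--
[0,8] -8+26=18 >14 → r--
[0,7] -8+16=8 <14 → l++
[1,7] -4+16=12 <14 → l++
[2,7] 4+16=20 >14 → r--
[2,6] 4+13=17 >14 → r--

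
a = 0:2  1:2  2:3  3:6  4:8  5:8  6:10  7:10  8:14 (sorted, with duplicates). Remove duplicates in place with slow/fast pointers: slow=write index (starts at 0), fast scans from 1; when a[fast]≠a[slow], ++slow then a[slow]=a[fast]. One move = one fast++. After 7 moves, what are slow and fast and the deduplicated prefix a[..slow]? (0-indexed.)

slow=4, fast=8, prefix=[2, 3, 6, 8, 10]

slow=0 fast=1: a[fast]=2=a[slow] dup, fast++
slow=0 fast=2: a[fast]=3≠a[slow]=2 write a[1]=3, slow++,fast++
slow=1 fast=3: a[fast]=6≠a[slow]=3 write a[2]=6, slow++,fast++
slow=2 fast=4: a[fast]=8≠a[slow]=6 write a[3]=8, slow++,fast++
slow=3 fast=5: a[fast]=8=a[slow] dup, fast++
slow=3 fast=6: a[fast]=10≠a[slow]=8 write a[4]=10, slow++,fast++
slow=4 fast=7: a[fast]=10=a[slow] dup, fast++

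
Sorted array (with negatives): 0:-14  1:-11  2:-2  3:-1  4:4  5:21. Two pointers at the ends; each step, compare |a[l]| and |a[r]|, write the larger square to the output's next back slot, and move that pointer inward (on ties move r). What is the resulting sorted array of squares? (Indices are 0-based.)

[0,5] |-14|<=|21| out[5]=441 → r--
[0,4] |-14|>|4| out[4]=196 → l++
[1,4] |-11|>|4| out[3]=121 → l++
[2,4] |-2|<=|4| out[2]=16 → r--
[2,3] |-2|>|-1| out[1]=4 → l++
[3,3] |-1|<=|-1| out[0]=1 → r--

[1, 4, 16, 121, 196, 441]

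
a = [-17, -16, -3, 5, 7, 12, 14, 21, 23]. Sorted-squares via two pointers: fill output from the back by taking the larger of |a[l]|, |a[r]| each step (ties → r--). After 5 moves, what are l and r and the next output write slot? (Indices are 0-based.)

l=2, r=5, next write slot=3

l=0 r=8: |-17|<=|23| out[8]=529, r--
l=0 r=7: |-17|<=|21| out[7]=441, r--
l=0 r=6: |-17|>|14| out[6]=289, l++
l=1 r=6: |-16|>|14| out[5]=256, l++
l=2 r=6: |-3|<=|14| out[4]=196, r--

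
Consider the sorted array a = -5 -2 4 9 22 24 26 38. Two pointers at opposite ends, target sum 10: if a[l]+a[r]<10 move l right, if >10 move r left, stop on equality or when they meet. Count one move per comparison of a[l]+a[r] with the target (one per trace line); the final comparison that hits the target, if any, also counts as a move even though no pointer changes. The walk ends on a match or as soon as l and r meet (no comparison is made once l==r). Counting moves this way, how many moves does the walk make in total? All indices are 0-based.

[0,7] -5+38=33 >10 → r--
[0,6] -5+26=21 >10 → r--
[0,5] -5+24=19 >10 → r--
[0,4] -5+22=17 >10 → r--
[0,3] -5+9=4 <10 → l++
[1,3] -2+9=7 <10 → l++
[2,3] 4+9=13 >10 → r--

7 moves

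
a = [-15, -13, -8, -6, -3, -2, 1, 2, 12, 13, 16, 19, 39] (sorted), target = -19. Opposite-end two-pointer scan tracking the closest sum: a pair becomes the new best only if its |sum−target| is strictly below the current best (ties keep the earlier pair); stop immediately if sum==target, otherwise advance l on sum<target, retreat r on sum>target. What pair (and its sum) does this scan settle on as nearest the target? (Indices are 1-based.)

pair (-13, -6) with sum -19 (|Δ|=0)

l=1 r=13: -15+39=24 d=43 *, r--
l=1 r=12: -15+19=4 d=23 *, r--
l=1 r=11: -15+16=1 d=20 *, r--
l=1 r=10: -15+13=-2 d=17 *, r--
l=1 r=9: -15+12=-3 d=16 *, r--
l=1 r=8: -15+2=-13 d=6 *, r--
l=1 r=7: -15+1=-14 d=5 *, r--
l=1 r=6: -15+-2=-17 d=2 *, r--
l=1 r=5: -15+-3=-18 d=1 *, r--
l=1 r=4: -15+-6=-21 d=2, l++
l=2 r=4: -13+-6=-19 d=0 *, stop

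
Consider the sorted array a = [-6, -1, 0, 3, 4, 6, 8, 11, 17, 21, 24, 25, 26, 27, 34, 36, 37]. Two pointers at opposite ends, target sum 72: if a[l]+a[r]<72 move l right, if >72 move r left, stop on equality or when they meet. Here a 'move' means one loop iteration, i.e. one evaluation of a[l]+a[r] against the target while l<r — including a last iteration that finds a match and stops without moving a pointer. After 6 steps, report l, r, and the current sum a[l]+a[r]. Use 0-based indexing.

l=6, r=16, sum=45

l=0 r=16: -6+37=31 <72, l++
l=1 r=16: -1+37=36 <72, l++
l=2 r=16: 0+37=37 <72, l++
l=3 r=16: 3+37=40 <72, l++
l=4 r=16: 4+37=41 <72, l++
l=5 r=16: 6+37=43 <72, l++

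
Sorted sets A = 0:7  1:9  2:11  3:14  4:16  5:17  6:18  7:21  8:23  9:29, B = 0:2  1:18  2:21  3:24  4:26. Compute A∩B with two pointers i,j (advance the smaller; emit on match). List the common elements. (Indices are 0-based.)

intersection = [18, 21]

i=0 j=0: 7>2, j++
i=0 j=1: 7<18, i++
i=1 j=1: 9<18, i++
i=2 j=1: 11<18, i++
i=3 j=1: 14<18, i++
i=4 j=1: 16<18, i++
i=5 j=1: 17<18, i++
i=6 j=1: 18==18 emit, i++,j++
i=7 j=2: 21==21 emit, i++,j++
i=8 j=3: 23<24, i++
i=9 j=3: 29>24, j++
i=9 j=4: 29>26, j++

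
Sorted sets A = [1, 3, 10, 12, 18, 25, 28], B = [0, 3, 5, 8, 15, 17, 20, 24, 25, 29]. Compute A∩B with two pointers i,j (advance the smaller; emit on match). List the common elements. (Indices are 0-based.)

i=0 j=0: 1>0, j++
i=0 j=1: 1<3, i++
i=1 j=1: 3==3 emit, i++,j++
i=2 j=2: 10>5, j++
i=2 j=3: 10>8, j++
i=2 j=4: 10<15, i++
i=3 j=4: 12<15, i++
i=4 j=4: 18>15, j++
i=4 j=5: 18>17, j++
i=4 j=6: 18<20, i++
i=5 j=6: 25>20, j++
i=5 j=7: 25>24, j++
i=5 j=8: 25==25 emit, i++,j++
i=6 j=9: 28<29, i++

intersection = [3, 25]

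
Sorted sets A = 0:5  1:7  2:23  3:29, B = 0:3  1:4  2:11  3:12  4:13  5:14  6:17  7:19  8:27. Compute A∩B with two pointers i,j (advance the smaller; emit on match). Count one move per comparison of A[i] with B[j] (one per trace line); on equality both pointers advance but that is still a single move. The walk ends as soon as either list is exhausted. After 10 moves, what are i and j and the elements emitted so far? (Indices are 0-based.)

i=2, j=8, emitted=[]

[i=0,j=0] 5>3 → j++
[i=0,j=1] 5>4 → j++
[i=0,j=2] 5<11 → i++
[i=1,j=2] 7<11 → i++
[i=2,j=2] 23>11 → j++
[i=2,j=3] 23>12 → j++
[i=2,j=4] 23>13 → j++
[i=2,j=5] 23>14 → j++
[i=2,j=6] 23>17 → j++
[i=2,j=7] 23>19 → j++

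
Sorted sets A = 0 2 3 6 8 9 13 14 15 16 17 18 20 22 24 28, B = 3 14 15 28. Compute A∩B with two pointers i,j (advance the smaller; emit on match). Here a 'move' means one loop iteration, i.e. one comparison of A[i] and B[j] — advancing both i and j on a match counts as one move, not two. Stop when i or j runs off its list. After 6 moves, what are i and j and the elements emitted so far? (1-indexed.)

i=1 j=1: 0<3, i++
i=2 j=1: 2<3, i++
i=3 j=1: 3==3 emit, i++,j++
i=4 j=2: 6<14, i++
i=5 j=2: 8<14, i++
i=6 j=2: 9<14, i++

i=7, j=2, emitted=[3]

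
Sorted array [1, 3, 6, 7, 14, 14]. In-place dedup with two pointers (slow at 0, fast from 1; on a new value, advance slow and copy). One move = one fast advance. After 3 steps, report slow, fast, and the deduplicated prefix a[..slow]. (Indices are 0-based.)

slow=3, fast=4, prefix=[1, 3, 6, 7]

(s=0,f=1) a[fast]=3≠a[slow]=1 write a[1]=3 → slow++,fast++
(s=1,f=2) a[fast]=6≠a[slow]=3 write a[2]=6 → slow++,fast++
(s=2,f=3) a[fast]=7≠a[slow]=6 write a[3]=7 → slow++,fast++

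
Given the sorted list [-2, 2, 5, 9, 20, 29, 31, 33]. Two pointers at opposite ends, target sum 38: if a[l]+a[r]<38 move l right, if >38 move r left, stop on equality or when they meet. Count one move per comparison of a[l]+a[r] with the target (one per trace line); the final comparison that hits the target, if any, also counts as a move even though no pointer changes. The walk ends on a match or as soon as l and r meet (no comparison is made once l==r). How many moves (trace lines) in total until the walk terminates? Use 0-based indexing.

l=0 r=7: -2+33=31 <38, l++
l=1 r=7: 2+33=35 <38, l++
l=2 r=7: 5+33=38, found

3 moves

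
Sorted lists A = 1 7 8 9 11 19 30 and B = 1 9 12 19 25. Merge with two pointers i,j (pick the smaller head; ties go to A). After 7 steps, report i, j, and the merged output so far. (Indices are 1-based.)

i=6, j=3, merged so far=[1, 1, 7, 8, 9, 9, 11]

i=1 j=1: A[i]=1<=B[j]=1 take 1, i++
i=2 j=1: A[i]=7>B[j]=1 take 1, j++
i=2 j=2: A[i]=7<=B[j]=9 take 7, i++
i=3 j=2: A[i]=8<=B[j]=9 take 8, i++
i=4 j=2: A[i]=9<=B[j]=9 take 9, i++
i=5 j=2: A[i]=11>B[j]=9 take 9, j++
i=5 j=3: A[i]=11<=B[j]=12 take 11, i++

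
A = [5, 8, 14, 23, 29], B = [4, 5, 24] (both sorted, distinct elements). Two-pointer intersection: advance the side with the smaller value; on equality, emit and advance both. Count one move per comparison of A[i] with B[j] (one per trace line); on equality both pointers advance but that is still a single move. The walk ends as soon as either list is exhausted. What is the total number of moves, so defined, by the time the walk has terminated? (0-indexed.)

i=0 j=0: 5>4, j++
i=0 j=1: 5==5 emit, i++,j++
i=1 j=2: 8<24, i++
i=2 j=2: 14<24, i++
i=3 j=2: 23<24, i++
i=4 j=2: 29>24, j++

6 moves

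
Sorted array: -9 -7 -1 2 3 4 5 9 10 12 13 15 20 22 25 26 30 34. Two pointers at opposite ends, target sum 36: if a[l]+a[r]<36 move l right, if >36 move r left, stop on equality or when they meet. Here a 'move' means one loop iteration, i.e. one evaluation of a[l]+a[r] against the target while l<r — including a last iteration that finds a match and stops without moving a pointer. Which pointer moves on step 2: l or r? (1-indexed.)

[1,18] -9+34=25 <36 → l++
[2,18] -7+34=27 <36 → l++

l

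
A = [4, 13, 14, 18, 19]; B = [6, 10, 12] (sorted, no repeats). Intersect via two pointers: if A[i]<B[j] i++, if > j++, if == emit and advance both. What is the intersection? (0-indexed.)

i=0 j=0: 4<6, i++
i=1 j=0: 13>6, j++
i=1 j=1: 13>10, j++
i=1 j=2: 13>12, j++

intersection = []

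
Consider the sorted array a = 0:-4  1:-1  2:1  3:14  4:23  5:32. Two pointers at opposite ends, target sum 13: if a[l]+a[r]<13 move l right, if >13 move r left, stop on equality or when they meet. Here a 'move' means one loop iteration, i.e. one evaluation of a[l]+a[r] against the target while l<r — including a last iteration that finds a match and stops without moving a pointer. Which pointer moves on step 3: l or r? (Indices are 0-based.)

l

[0,5] -4+32=28 >13 → r--
[0,4] -4+23=19 >13 → r--
[0,3] -4+14=10 <13 → l++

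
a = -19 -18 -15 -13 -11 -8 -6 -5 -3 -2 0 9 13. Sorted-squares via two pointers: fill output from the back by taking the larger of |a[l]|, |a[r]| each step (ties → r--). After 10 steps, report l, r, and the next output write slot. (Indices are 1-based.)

l=9, r=11, next write slot=3

l=1 r=13: |-19|>|13| out[13]=361, l++
l=2 r=13: |-18|>|13| out[12]=324, l++
l=3 r=13: |-15|>|13| out[11]=225, l++
l=4 r=13: |-13|<=|13| out[10]=169, r--
l=4 r=12: |-13|>|9| out[9]=169, l++
l=5 r=12: |-11|>|9| out[8]=121, l++
l=6 r=12: |-8|<=|9| out[7]=81, r--
l=6 r=11: |-8|>|0| out[6]=64, l++
l=7 r=11: |-6|>|0| out[5]=36, l++
l=8 r=11: |-5|>|0| out[4]=25, l++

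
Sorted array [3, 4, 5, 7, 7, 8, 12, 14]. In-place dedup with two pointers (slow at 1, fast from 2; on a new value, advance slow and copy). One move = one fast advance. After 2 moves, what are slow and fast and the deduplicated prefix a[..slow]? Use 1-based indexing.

(s=1,f=2) a[fast]=4≠a[slow]=3 write a[2]=4 → slow++,fast++
(s=2,f=3) a[fast]=5≠a[slow]=4 write a[3]=5 → slow++,fast++

slow=3, fast=4, prefix=[3, 4, 5]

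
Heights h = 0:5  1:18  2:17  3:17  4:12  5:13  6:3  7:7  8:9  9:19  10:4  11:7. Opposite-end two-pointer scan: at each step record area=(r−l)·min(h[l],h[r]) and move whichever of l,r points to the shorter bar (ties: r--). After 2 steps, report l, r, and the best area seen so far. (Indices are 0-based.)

l=0 r=11: min(5,7)*11=55 best=55 *, l++
l=1 r=11: min(18,7)*10=70 best=70 *, r--

l=1, r=10, best area=70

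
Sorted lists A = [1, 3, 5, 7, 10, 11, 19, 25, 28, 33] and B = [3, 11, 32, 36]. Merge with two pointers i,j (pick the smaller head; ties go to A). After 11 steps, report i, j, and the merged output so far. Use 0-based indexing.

i=9, j=2, merged so far=[1, 3, 3, 5, 7, 10, 11, 11, 19, 25, 28]

[i=0,j=0] A[i]=1<=B[j]=3 take 1 → i++
[i=1,j=0] A[i]=3<=B[j]=3 take 3 → i++
[i=2,j=0] A[i]=5>B[j]=3 take 3 → j++
[i=2,j=1] A[i]=5<=B[j]=11 take 5 → i++
[i=3,j=1] A[i]=7<=B[j]=11 take 7 → i++
[i=4,j=1] A[i]=10<=B[j]=11 take 10 → i++
[i=5,j=1] A[i]=11<=B[j]=11 take 11 → i++
[i=6,j=1] A[i]=19>B[j]=11 take 11 → j++
[i=6,j=2] A[i]=19<=B[j]=32 take 19 → i++
[i=7,j=2] A[i]=25<=B[j]=32 take 25 → i++
[i=8,j=2] A[i]=28<=B[j]=32 take 28 → i++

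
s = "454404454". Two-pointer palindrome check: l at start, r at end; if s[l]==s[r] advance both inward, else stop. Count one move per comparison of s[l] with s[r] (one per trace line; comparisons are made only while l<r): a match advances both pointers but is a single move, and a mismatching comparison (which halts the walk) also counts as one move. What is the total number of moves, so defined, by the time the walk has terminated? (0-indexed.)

4 moves

[0,8] '4'=='4' → l++,r--
[1,7] '5'=='5' → l++,r--
[2,6] '4'=='4' → l++,r--
[3,5] '4'=='4' → l++,r--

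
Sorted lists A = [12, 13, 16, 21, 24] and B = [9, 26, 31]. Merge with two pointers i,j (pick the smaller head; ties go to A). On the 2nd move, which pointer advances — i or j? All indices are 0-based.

i

i=0 j=0: A[i]=12>B[j]=9 take 9, j++
i=0 j=1: A[i]=12<=B[j]=26 take 12, i++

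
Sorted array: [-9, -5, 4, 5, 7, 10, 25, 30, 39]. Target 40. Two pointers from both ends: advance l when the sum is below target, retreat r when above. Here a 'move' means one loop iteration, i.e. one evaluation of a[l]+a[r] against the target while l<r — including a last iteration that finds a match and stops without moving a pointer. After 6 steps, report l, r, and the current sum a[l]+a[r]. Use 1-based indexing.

l=1 r=9: -9+39=30 <40, l++
l=2 r=9: -5+39=34 <40, l++
l=3 r=9: 4+39=43 >40, r--
l=3 r=8: 4+30=34 <40, l++
l=4 r=8: 5+30=35 <40, l++
l=5 r=8: 7+30=37 <40, l++

l=6, r=8, sum=40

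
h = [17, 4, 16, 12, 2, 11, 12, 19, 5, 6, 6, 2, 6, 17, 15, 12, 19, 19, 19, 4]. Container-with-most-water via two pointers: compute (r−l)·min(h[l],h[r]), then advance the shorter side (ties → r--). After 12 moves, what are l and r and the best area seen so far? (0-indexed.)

l=0 r=19: min(17,4)*19=76 best=76 *, r--
l=0 r=18: min(17,19)*18=306 best=306 *, l++
l=1 r=18: min(4,19)*17=68 best=306, l++
l=2 r=18: min(16,19)*16=256 best=306, l++
l=3 r=18: min(12,19)*15=180 best=306, l++
l=4 r=18: min(2,19)*14=28 best=306, l++
l=5 r=18: min(11,19)*13=143 best=306, l++
l=6 r=18: min(12,19)*12=144 best=306, l++
l=7 r=18: min(19,19)*11=209 best=306, r--
l=7 r=17: min(19,19)*10=190 best=306, r--
l=7 r=16: min(19,19)*9=171 best=306, r--
l=7 r=15: min(19,12)*8=96 best=306, r--

l=7, r=14, best area=306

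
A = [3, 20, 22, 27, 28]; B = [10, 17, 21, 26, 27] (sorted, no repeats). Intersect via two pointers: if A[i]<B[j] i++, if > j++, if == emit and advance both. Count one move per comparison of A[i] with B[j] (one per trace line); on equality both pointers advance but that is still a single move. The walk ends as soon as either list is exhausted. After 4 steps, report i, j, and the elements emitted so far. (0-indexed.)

[i=0,j=0] 3<10 → i++
[i=1,j=0] 20>10 → j++
[i=1,j=1] 20>17 → j++
[i=1,j=2] 20<21 → i++

i=2, j=2, emitted=[]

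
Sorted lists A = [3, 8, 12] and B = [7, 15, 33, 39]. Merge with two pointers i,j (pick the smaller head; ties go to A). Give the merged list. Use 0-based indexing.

[i=0,j=0] A[i]=3<=B[j]=7 take 3 → i++
[i=1,j=0] A[i]=8>B[j]=7 take 7 → j++
[i=1,j=1] A[i]=8<=B[j]=15 take 8 → i++
[i=2,j=1] A[i]=12<=B[j]=15 take 12 → i++
[i=3,j=1] A done, take B[j]=15 → j++
[i=3,j=2] A done, take B[j]=33 → j++
[i=3,j=3] A done, take B[j]=39 → j++

[3, 7, 8, 12, 15, 33, 39]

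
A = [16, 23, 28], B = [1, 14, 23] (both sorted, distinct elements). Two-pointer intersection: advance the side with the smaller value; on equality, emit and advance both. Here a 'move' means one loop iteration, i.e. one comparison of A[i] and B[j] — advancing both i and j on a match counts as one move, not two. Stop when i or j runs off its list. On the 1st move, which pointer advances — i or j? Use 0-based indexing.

j

[i=0,j=0] 16>1 → j++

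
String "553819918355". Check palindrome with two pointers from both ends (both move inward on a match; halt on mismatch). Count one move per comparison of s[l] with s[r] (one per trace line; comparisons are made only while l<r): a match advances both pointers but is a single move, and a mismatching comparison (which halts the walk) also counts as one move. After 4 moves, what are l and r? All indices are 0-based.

l=4, r=7

[0,11] '5'=='5' → l++,r--
[1,10] '5'=='5' → l++,r--
[2,9] '3'=='3' → l++,r--
[3,8] '8'=='8' → l++,r--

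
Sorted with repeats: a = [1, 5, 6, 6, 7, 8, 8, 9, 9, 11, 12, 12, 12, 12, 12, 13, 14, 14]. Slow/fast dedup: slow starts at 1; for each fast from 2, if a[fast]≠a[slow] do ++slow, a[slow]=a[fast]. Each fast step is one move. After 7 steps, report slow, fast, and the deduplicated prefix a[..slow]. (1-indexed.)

slow=1 fast=2: a[fast]=5≠a[slow]=1 write a[2]=5, slow++,fast++
slow=2 fast=3: a[fast]=6≠a[slow]=5 write a[3]=6, slow++,fast++
slow=3 fast=4: a[fast]=6=a[slow] dup, fast++
slow=3 fast=5: a[fast]=7≠a[slow]=6 write a[4]=7, slow++,fast++
slow=4 fast=6: a[fast]=8≠a[slow]=7 write a[5]=8, slow++,fast++
slow=5 fast=7: a[fast]=8=a[slow] dup, fast++
slow=5 fast=8: a[fast]=9≠a[slow]=8 write a[6]=9, slow++,fast++

slow=6, fast=9, prefix=[1, 5, 6, 7, 8, 9]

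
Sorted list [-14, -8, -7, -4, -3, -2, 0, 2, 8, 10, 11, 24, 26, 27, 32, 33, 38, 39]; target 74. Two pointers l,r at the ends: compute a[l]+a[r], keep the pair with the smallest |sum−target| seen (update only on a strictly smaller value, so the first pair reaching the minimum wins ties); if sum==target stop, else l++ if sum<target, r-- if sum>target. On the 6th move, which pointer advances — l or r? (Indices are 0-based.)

[0,17] -14+39=25 d=49 * → l++
[1,17] -8+39=31 d=43 * → l++
[2,17] -7+39=32 d=42 * → l++
[3,17] -4+39=35 d=39 * → l++
[4,17] -3+39=36 d=38 * → l++
[5,17] -2+39=37 d=37 * → l++

l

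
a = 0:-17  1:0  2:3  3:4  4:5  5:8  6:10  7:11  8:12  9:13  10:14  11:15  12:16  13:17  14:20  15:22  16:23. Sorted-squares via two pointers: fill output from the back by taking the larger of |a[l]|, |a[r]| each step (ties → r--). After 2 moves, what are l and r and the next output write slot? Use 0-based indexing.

l=0 r=16: |-17|<=|23| out[16]=529, r--
l=0 r=15: |-17|<=|22| out[15]=484, r--

l=0, r=14, next write slot=14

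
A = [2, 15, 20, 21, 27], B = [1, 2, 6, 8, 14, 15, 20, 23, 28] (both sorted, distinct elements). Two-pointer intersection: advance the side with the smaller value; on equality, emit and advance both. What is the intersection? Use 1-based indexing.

intersection = [2, 15, 20]

[i=1,j=1] 2>1 → j++
[i=1,j=2] 2==2 emit → i++,j++
[i=2,j=3] 15>6 → j++
[i=2,j=4] 15>8 → j++
[i=2,j=5] 15>14 → j++
[i=2,j=6] 15==15 emit → i++,j++
[i=3,j=7] 20==20 emit → i++,j++
[i=4,j=8] 21<23 → i++
[i=5,j=8] 27>23 → j++
[i=5,j=9] 27<28 → i++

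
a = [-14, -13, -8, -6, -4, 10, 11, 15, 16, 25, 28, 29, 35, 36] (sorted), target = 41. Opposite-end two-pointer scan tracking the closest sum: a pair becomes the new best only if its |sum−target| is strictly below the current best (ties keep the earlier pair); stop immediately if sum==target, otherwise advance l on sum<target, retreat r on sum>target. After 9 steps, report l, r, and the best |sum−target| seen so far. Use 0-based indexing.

l=0 r=13: -14+36=22 d=19 *, l++
l=1 r=13: -13+36=23 d=18 *, l++
l=2 r=13: -8+36=28 d=13 *, l++
l=3 r=13: -6+36=30 d=11 *, l++
l=4 r=13: -4+36=32 d=9 *, l++
l=5 r=13: 10+36=46 d=5 *, r--
l=5 r=12: 10+35=45 d=4 *, r--
l=5 r=11: 10+29=39 d=2 *, l++
l=6 r=11: 11+29=40 d=1 *, l++

l=7, r=11, best |Δ|=1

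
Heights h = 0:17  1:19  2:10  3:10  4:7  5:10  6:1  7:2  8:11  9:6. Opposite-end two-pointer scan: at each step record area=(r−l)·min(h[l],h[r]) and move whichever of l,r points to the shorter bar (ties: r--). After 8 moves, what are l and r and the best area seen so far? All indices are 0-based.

l=0, r=1, best area=88

[0,9] min(17,6)*9=54 best=54 * → r--
[0,8] min(17,11)*8=88 best=88 * → r--
[0,7] min(17,2)*7=14 best=88 → r--
[0,6] min(17,1)*6=6 best=88 → r--
[0,5] min(17,10)*5=50 best=88 → r--
[0,4] min(17,7)*4=28 best=88 → r--
[0,3] min(17,10)*3=30 best=88 → r--
[0,2] min(17,10)*2=20 best=88 → r--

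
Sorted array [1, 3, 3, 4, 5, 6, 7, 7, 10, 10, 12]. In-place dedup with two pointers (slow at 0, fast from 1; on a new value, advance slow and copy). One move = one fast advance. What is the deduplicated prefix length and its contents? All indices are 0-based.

length 8; prefix = [1, 3, 4, 5, 6, 7, 10, 12]

slow=0 fast=1: a[fast]=3≠a[slow]=1 write a[1]=3, slow++,fast++
slow=1 fast=2: a[fast]=3=a[slow] dup, fast++
slow=1 fast=3: a[fast]=4≠a[slow]=3 write a[2]=4, slow++,fast++
slow=2 fast=4: a[fast]=5≠a[slow]=4 write a[3]=5, slow++,fast++
slow=3 fast=5: a[fast]=6≠a[slow]=5 write a[4]=6, slow++,fast++
slow=4 fast=6: a[fast]=7≠a[slow]=6 write a[5]=7, slow++,fast++
slow=5 fast=7: a[fast]=7=a[slow] dup, fast++
slow=5 fast=8: a[fast]=10≠a[slow]=7 write a[6]=10, slow++,fast++
slow=6 fast=9: a[fast]=10=a[slow] dup, fast++
slow=6 fast=10: a[fast]=12≠a[slow]=10 write a[7]=12, slow++,fast++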